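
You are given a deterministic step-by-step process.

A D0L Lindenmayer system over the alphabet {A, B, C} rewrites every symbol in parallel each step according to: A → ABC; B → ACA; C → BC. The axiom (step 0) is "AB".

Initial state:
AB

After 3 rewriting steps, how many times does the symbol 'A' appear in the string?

step 0: AB
step 1: ABCACA
step 2: ABCACABCABCBCABC
step 3: ABCACABCABCBCABCACABCABCACABCACABCABCACABC

15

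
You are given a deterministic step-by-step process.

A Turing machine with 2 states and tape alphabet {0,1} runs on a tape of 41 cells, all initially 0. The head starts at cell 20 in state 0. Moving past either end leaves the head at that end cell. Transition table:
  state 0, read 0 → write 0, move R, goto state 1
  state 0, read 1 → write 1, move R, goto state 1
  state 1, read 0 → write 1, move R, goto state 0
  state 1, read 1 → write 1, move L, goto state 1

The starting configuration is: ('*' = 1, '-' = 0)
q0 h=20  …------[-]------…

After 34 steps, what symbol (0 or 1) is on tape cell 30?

0) q0 h=20  …------[-]------…
1) q1 h=21  …------[-]------…
2) q0 h=22  …-----*[-]------…
3) q1 h=23  …----*-[-]------…
4) q0 h=24  …---*-*[-]------…
5) q1 h=25  …--*-*-[-]------…
6) q0 h=26  …-*-*-*[-]------…
7) q1 h=27  …*-*-*-[-]------…
8) q0 h=28  …-*-*-*[-]------…
9) q1 h=29  …*-*-*-[-]------…
10) q0 h=30  …-*-*-*[-]------…
11) q1 h=31  …*-*-*-[-]------…
12) q0 h=32  …-*-*-*[-]------…
13) q1 h=33  …*-*-*-[-]------…
14) q0 h=34  …-*-*-*[-]------|
15) q1 h=35  …*-*-*-[-]-----|
16) q0 h=36  …-*-*-*[-]----|
17) q1 h=37  …*-*-*-[-]---|
18) q0 h=38  …-*-*-*[-]--|
19) q1 h=39  …*-*-*-[-]-|
20) q0 h=40  …-*-*-*[-]|
21) q1 h=40  …-*-*-*[-]|
22) q0 h=40  …-*-*-*[*]|
23) q1 h=40  …-*-*-*[*]|
24) q1 h=39  …*-*-*-[*]*|
25) q1 h=38  …-*-*-*[-]**|
26) q0 h=39  …*-*-**[*]*|
27) q1 h=40  …-*-***[*]|
28) q1 h=39  …*-*-**[*]*|
29) q1 h=38  …-*-*-*[*]**|
30) q1 h=37  …*-*-*-[*]***|
31) q1 h=36  …-*-*-*[-]****|
32) q0 h=37  …*-*-**[*]***|
33) q1 h=38  …-*-***[*]**|
34) q1 h=37  …*-*-**[*]***|

0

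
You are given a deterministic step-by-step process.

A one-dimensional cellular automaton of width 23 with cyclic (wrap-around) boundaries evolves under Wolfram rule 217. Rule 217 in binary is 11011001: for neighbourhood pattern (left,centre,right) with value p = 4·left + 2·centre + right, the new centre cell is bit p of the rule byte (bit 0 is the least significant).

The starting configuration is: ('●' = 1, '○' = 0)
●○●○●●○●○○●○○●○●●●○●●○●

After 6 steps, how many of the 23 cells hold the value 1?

18

[0] ●○●○●●○●○○●○○●○●●●○●●○●
[1] ●○○○●●○○●○○●○○○●●●○●●○●
[2] ●●●○●●●○○●○○●●○●●●○●●○●
[3] ●●●○●●●●○○●○●●○●●●○●●○●
[4] ●●●○●●●●●○○○●●○●●●○●●○●
[5] ●●●○●●●●●●●○●●○●●●○●●○●
[6] ●●●○●●●●●●●○●●○●●●○●●○●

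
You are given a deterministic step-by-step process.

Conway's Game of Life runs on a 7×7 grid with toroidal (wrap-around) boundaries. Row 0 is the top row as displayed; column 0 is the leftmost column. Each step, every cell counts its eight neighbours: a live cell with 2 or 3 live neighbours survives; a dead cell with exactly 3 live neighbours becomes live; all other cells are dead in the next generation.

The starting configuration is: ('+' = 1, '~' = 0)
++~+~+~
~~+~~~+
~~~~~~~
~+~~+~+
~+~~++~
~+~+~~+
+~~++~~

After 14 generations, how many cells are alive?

17

k=0  ++~+~+~
~~+~~~+
~~~~~~~
~+~~+~+
~+~~++~
~+~+~~+
+~~++~~
k=1  ++~+~+~
+++~~~+
+~~~~+~
+~~~+~~
~+~++~+
~+~+~~+
~~~+~+~
k=2  ~~~+~+~
~~+~++~
~~~~~+~
++~++~~
~+~++~+
~~~+~~+
~+~+~+~
k=3  ~~~+~++
~~~+~++
~++~~++
++~+~~+
~+~~~~+
~~~+~~+
~~~+~++
k=4  +~++~~~
~~~+~~~
~+~+~~~
~~~~~~~
~+~~~++
~~+~+~+
+~++~~~
k=5  ~~~~+~~
~+~++~~
~~+~~~~
+~+~~~~
+~~~~++
~~+~+~+
+~~~+~+
k=6  +~~~+~~
~~+++~~
~~+~~~~
+~~~~~~
+~~+~+~
~+~++~~
+~~~+~+
k=7  ++~~+~+
~++~+~~
~++~~~~
~+~~~~+
++++~~+
~+++~~~
++~~+~+
k=8  ~~~~+~+
~~~~~+~
~~~+~~~
~~~+~~+
~~~+~~+
~~~~++~
~~~~+~+
k=9  ~~~~+~+
~~~~++~
~~~~+~~
~~+++~~
~~~+~~+
~~~++~+
~~~++~+
k=10  ~~~~~~+
~~~++~~
~~~~~~~
~~+~++~
~~~~~~~
+~+~~~+
+~~~~~+
k=11  +~~~~++
~~~~~~~
~~~~~+~
~~~~~~~
~+~+~++
++~~~~+
~+~~~+~
k=12  +~~~~++
~~~~~+~
~~~~~~~
~~~~+++
~++~~++
~+~~+~~
~+~~~+~
k=13  +~~~++~
~~~~~+~
~~~~+~+
+~~~+~+
~+++~~+
~+~~+~+
~+~~++~
k=14  ~~~~~~~
~~~~~~~
+~~~+~+
~++~+~+
~++++~+
~+~~+~+
~+~+~~~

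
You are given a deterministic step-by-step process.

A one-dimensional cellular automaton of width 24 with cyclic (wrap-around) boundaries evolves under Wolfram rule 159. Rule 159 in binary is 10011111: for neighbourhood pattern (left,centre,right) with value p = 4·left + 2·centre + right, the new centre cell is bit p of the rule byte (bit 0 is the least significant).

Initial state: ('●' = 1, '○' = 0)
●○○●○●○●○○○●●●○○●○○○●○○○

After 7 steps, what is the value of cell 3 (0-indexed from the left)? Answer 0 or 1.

step 0: ●○○●○●○●○○○●●●○○●○○○●○○○
step 1: ●●●●○●○●●●●●●○●●●●●●●●●●
step 2: ●●●○○●○●●●●●○○●●●●●●●●●●
step 3: ●●○●●●○●●●●○●●●●●●●●●●●●
step 4: ●○○●●○○●●●○○●●●●●●●●●●●●
step 5: ○●●●○●●●●○●●●●●●●●●●●●●●
step 6: ○●●○○●●●○○●●●●●●●●●●●●●○
step 7: ●●○●●●●○●●●●●●●●●●●●●●○●

1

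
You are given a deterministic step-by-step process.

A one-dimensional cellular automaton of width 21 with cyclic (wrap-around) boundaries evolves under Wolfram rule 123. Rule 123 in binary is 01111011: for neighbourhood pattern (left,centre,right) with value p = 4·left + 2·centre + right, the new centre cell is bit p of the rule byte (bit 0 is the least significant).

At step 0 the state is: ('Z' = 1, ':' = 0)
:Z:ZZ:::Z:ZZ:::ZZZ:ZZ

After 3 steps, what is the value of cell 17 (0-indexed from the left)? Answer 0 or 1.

0) :Z:ZZ:::Z:ZZ:::ZZZ:ZZ
1) Z:ZZZZZZ:ZZZZZZZ:ZZZZ
2) ZZZ::::ZZZ:::::ZZZ:::
3) Z:ZZZZZZ:ZZZZZZZ:ZZZZ

1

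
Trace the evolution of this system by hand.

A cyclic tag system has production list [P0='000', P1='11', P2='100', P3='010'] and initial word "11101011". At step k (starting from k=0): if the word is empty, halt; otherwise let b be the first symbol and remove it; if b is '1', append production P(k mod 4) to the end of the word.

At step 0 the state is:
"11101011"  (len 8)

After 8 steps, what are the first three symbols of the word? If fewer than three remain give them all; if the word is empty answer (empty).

000

t=0: "11101011"  (len 8)
t=1: "1101011000"  (len 10)
t=2: "10101100011"  (len 11)
t=3: "0101100011100"  (len 13)
t=4: "101100011100"  (len 12)
t=5: "01100011100000"  (len 14)
t=6: "1100011100000"  (len 13)
t=7: "100011100000100"  (len 15)
t=8: "00011100000100010"  (len 17)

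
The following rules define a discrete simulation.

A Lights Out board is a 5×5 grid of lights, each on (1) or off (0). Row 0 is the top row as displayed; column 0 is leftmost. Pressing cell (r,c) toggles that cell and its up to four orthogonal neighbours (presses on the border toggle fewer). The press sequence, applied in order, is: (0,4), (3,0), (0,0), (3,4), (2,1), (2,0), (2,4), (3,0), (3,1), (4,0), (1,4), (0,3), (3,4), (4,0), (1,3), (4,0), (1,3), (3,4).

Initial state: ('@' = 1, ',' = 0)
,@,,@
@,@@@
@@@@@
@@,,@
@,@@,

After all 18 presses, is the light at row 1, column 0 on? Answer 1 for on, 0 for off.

k=0  ,@,,@
@,@@@
@@@@@
@@,,@
@,@@,
k=1  ,@,@,
@,@@,
@@@@@
@@,,@
@,@@,
k=2  ,@,@,
@,@@,
,@@@@
,,,,@
,,@@,
k=3  @,,@,
,,@@,
,@@@@
,,,,@
,,@@,
k=4  @,,@,
,,@@,
,@@@,
,,,@,
,,@@@
k=5  @,,@,
,@@@,
@,,@,
,@,@,
,,@@@
k=6  @,,@,
@@@@,
,@,@,
@@,@,
,,@@@
k=7  @,,@,
@@@@@
,@,,@
@@,@@
,,@@@
k=8  @,,@,
@@@@@
@@,,@
,,,@@
@,@@@
k=9  @,,@,
@@@@@
@,,,@
@@@@@
@@@@@
k=10  @,,@,
@@@@@
@,,,@
,@@@@
,,@@@
k=11  @,,@@
@@@,,
@,,,,
,@@@@
,,@@@
k=12  @,@,,
@@@@,
@,,,,
,@@@@
,,@@@
k=13  @,@,,
@@@@,
@,,,@
,@@,,
,,@@,
k=14  @,@,,
@@@@,
@,,,@
@@@,,
@@@@,
k=15  @,@@,
@@,,@
@,,@@
@@@,,
@@@@,
k=16  @,@@,
@@,,@
@,,@@
,@@,,
,,@@,
k=17  @,@,,
@@@@,
@,,,@
,@@,,
,,@@,
k=18  @,@,,
@@@@,
@,,,,
,@@@@
,,@@@

1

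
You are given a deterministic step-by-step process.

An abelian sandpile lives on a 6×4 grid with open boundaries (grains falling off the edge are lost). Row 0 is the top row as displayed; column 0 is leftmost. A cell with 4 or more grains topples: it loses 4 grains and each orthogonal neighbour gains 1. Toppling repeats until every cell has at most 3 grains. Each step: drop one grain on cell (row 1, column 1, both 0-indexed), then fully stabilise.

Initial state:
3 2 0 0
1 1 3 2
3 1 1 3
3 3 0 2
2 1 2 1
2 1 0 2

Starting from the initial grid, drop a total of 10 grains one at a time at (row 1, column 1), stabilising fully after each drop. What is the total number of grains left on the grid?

43

gen 0: 3 2 0 0
1 1 3 2
3 1 1 3
3 3 0 2
2 1 2 1
2 1 0 2
gen 1: 3 2 0 0
1 2 3 2
3 1 1 3
3 3 0 2
2 1 2 1
2 1 0 2
gen 2: 3 2 0 0
1 3 3 2
3 1 1 3
3 3 0 2
2 1 2 1
2 1 0 2
gen 3: 3 3 1 0
2 1 0 3
3 2 2 3
3 3 0 2
2 1 2 1
2 1 0 2
gen 4: 3 3 1 0
2 2 0 3
3 2 2 3
3 3 0 2
2 1 2 1
2 1 0 2
gen 5: 3 3 1 0
2 3 0 3
3 2 2 3
3 3 0 2
2 1 2 1
2 1 0 2
gen 6: 1 1 2 0
1 3 1 3
2 1 3 3
1 1 1 2
3 2 2 1
2 1 0 2
gen 7: 1 2 2 0
2 0 2 3
2 2 3 3
1 1 1 2
3 2 2 1
2 1 0 2
gen 8: 1 2 2 0
2 1 2 3
2 2 3 3
1 1 1 2
3 2 2 1
2 1 0 2
gen 9: 1 2 2 0
2 2 2 3
2 2 3 3
1 1 1 2
3 2 2 1
2 1 0 2
gen 10: 1 2 2 0
2 3 2 3
2 2 3 3
1 1 1 2
3 2 2 1
2 1 0 2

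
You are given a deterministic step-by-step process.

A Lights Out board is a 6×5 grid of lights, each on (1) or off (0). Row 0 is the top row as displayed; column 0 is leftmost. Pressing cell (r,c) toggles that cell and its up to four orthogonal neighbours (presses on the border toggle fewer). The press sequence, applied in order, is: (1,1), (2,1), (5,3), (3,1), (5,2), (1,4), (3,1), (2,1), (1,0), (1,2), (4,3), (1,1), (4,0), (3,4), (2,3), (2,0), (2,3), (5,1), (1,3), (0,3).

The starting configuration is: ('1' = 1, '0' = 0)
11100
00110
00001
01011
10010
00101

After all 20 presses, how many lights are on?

12

t=0: 11100
00110
00001
01011
10010
00101
t=1: 10100
11010
01001
01011
10010
00101
t=2: 10100
10010
10101
00011
10010
00101
t=3: 10100
10010
10101
00011
10000
00010
t=4: 10100
10010
11101
11111
11000
00010
t=5: 10100
10010
11101
11111
11100
01100
t=6: 10101
10001
11100
11111
11100
01100
t=7: 10101
10001
10100
00011
10100
01100
t=8: 10101
11001
01000
01011
10100
01100
t=9: 00101
00001
11000
01011
10100
01100
t=10: 00001
01111
11100
01011
10100
01100
t=11: 00001
01111
11100
01001
10011
01110
t=12: 01001
10011
10100
01001
10011
01110
t=13: 01001
10011
10100
11001
01011
11110
t=14: 01001
10011
10101
11010
01010
11110
t=15: 01001
10001
10010
11000
01010
11110
t=16: 01001
00001
01010
01000
01010
11110
t=17: 01001
00011
01101
01010
01010
11110
t=18: 01001
00011
01101
01010
00010
00010
t=19: 01011
00100
01111
01010
00010
00010
t=20: 01100
00110
01111
01010
00010
00010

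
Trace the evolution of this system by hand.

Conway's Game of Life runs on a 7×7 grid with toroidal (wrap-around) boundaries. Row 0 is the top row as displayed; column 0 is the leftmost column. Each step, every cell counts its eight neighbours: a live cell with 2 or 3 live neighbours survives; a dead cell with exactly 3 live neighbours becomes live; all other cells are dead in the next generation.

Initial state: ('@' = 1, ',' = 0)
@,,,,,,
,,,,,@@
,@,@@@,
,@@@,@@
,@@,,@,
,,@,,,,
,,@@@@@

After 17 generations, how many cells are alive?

t=0: @,,,,,,
,,,,,@@
,@,@@@,
,@@@,@@
,@@,,@,
,,@,,,,
,,@@@@@
t=1: @,,@,,,
@,,,,@@
,@,@,,,
,,,,,,@
@,,,@@@
,,,,,,@
,@@@@@@
t=2: ,,,@,,,
@@@,@,@
,,,,,@,
,,,,@,@
@,,,,,,
,@@,,,,
,@@@@@@
t=3: ,,,,,,,
@@@@@@@
,@,@@,,
,,,,,@@
@@,,,,,
,,,,@@@
@@,,@@,
t=4: ,,,,,,,
@@,,,@@
,@,,,,,
,@@,@@@
@,,,@,,
,,,,@,,
@,,,@,,
t=5: ,@,,,@,
@@,,,,@
,,,,@,,
,@@@@@@
@@,,@,@
,,,@@@,
,,,,,,,
t=6: ,@,,,,@
@@,,,@@
,,,,@,,
,@@,,,@
,@,,,,,
@,,@@@@
,,,,,@,
t=7: ,@,,,,,
,@,,,@@
,,@,,,,
@@@,,,,
,@,@@,,
@,,,@@@
,,,,,,,
t=8: @,,,,,,
@@@,,,,
,,@,,,@
@,,,,,,
,,,@@,,
@,,@@@@
@,,,,@@
t=9: ,,,,,,,
@,@,,,@
,,@,,,@
,,,@,,,
@,,@,,,
@,,@,,,
,@,,,,,
t=10: @@,,,,,
@@,,,,@
@@@@,,@
,,@@,,,
,,@@@,,
@@@,,,,
,,,,,,,
t=11: ,@,,,,@
,,,,,,,
,,,@,,@
@,,,,,,
,,,,@,,
,@@,,,,
,,@,,,,
t=12: ,,,,,,,
@,,,,,,
,,,,,,,
,,,,,,,
,@,,,,,
,@@@,,,
@,@,,,,
t=13: ,@,,,,,
,,,,,,,
,,,,,,,
,,,,,,,
,@,,,,,
@,,@,,,
,,@@,,,
t=14: ,,@,,,,
,,,,,,,
,,,,,,,
,,,,,,,
,,,,,,,
,@,@,,,
,@@@,,,
t=15: ,@@@,,,
,,,,,,,
,,,,,,,
,,,,,,,
,,,,,,,
,@,@,,,
,@,@,,,
t=16: ,@,@,,,
,,@,,,,
,,,,,,,
,,,,,,,
,,,,,,,
,,,,,,,
@@,@@,,
t=17: @@,@@,,
,,@,,,,
,,,,,,,
,,,,,,,
,,,,,,,
,,,,,,,
@@,@@,,

9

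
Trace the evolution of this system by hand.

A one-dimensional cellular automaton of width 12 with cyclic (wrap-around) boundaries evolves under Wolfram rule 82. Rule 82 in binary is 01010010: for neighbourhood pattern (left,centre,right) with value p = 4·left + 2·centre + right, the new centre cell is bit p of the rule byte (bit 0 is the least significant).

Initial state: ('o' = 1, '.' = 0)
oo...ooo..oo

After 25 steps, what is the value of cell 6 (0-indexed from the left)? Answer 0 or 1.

0) oo...ooo..oo
1) .oo.o..ooo..
2) o.o..oo..oo.
3) ...oo.ooo.o.
4) ..o.o...o..o
5) oo...o.o.oo.
6) .oo.o.....o.
7) o.o..o...o.o
8) o..oo.o.o...
9) .oo.o....o.o
10) ..o..o..o...
11) .o.oo.oo.o..
12) o...o..o..o.
13) .o.o.oo.oo..
14) o.....o..oo.
15) .o...o.oo.o.
16) o.o.o...o..o
17) o....o.o.oo.
18) .o..o.....o.
19) o.oo.o...o.o
20) o..o..o.o...
21) .oo.oo...o.o
22) ..o..oo.o...
23) .o.oo.o..o..
24) o...o..oo.o.
25) .o.o.oo.o...

1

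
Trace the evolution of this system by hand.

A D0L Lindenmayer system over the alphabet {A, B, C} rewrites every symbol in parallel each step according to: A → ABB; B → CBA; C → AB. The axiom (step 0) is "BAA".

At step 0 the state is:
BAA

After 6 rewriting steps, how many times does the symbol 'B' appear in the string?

k=0  BAA
k=1  CBAABBABB
k=2  ABCBAABBABBCBACBAABBCBACBA
k=3  ABBCBAABCBAABBABBCBACBAABBCBACBAABCBAABBABCBAABBABBCBACBAABCBAABBABCBAABB
k=4  ABBCBACBAABCBAABBABBCBAABCBAABBABBCBACBAABBCBACBAABCBAABBA…AABBABCBAABBABBCBAABCBAABBABBCBACBAABBCBAABCBAABBABBCBACBA  (len 207)
k=5  ABBCBACBAABCBAABBABCBAABBABBCBAABCBAABBABBCBACBAABBCBACBAA…BAABCBAABBABBCBAABCBAABBABBCBACBAABBCBACBAABCBAABBABCBAABB  (len 586)
k=6  ABBCBACBAABCBAABBABCBAABBABBCBAABCBAABBABBCBACBAABBCBAABCB…AABBABCBAABBABBCBAABCBAABBABBCBACBAABBCBAABCBAABBABBCBACBA  (len 1659)

793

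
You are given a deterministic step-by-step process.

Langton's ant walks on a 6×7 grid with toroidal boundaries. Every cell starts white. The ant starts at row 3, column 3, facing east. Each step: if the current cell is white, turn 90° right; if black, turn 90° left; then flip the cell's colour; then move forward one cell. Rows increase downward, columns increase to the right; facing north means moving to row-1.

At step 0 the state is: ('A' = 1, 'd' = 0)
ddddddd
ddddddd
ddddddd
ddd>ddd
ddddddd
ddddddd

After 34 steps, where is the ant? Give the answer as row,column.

0) ddddddd
ddddddd
ddddddd
ddd>ddd
ddddddd
ddddddd
1) ddddddd
ddddddd
ddddddd
dddAddd
dddvddd
ddddddd
2) ddddddd
ddddddd
ddddddd
dddAddd
dd<Addd
ddddddd
3) ddddddd
ddddddd
ddddddd
dd^Addd
ddAAddd
ddddddd
4) ddddddd
ddddddd
ddddddd
ddA>ddd
ddAAddd
ddddddd
5) ddddddd
ddddddd
ddd^ddd
ddAdddd
ddAAddd
ddddddd
6) ddddddd
ddddddd
dddA>dd
ddAdddd
ddAAddd
ddddddd
7) ddddddd
ddddddd
dddAAdd
ddAdvdd
ddAAddd
ddddddd
8) ddddddd
ddddddd
dddAAdd
ddA<Add
ddAAddd
ddddddd
9) ddddddd
ddddddd
ddd^Add
ddAAAdd
ddAAddd
ddddddd
10) ddddddd
ddddddd
dd<dAdd
ddAAAdd
ddAAddd
ddddddd
11) ddddddd
dd^dddd
ddAdAdd
ddAAAdd
ddAAddd
ddddddd
12) ddddddd
ddA>ddd
ddAdAdd
ddAAAdd
ddAAddd
ddddddd
13) ddddddd
ddAAddd
ddAvAdd
ddAAAdd
ddAAddd
ddddddd
14) ddddddd
ddAAddd
dd<AAdd
ddAAAdd
ddAAddd
ddddddd
15) ddddddd
ddAAddd
dddAAdd
ddvAAdd
ddAAddd
ddddddd
16) ddddddd
ddAAddd
dddAAdd
ddd>Add
ddAAddd
ddddddd
17) ddddddd
ddAAddd
ddd^Add
ddddAdd
ddAAddd
ddddddd
18) ddddddd
ddAAddd
dd<dAdd
ddddAdd
ddAAddd
ddddddd
19) ddddddd
dd^Addd
ddAdAdd
ddddAdd
ddAAddd
ddddddd
20) ddddddd
d<dAddd
ddAdAdd
ddddAdd
ddAAddd
ddddddd
21) d^ddddd
dAdAddd
ddAdAdd
ddddAdd
ddAAddd
ddddddd
22) dA>dddd
dAdAddd
ddAdAdd
ddddAdd
ddAAddd
ddddddd
23) dAAdddd
dAvAddd
ddAdAdd
ddddAdd
ddAAddd
ddddddd
24) dAAdddd
d<AAddd
ddAdAdd
ddddAdd
ddAAddd
ddddddd
25) dAAdddd
ddAAddd
dvAdAdd
ddddAdd
ddAAddd
ddddddd
26) dAAdddd
ddAAddd
<AAdAdd
ddddAdd
ddAAddd
ddddddd
27) dAAdddd
^dAAddd
AAAdAdd
ddddAdd
ddAAddd
ddddddd
28) dAAdddd
A>AAddd
AAAdAdd
ddddAdd
ddAAddd
ddddddd
29) dAAdddd
AAAAddd
AvAdAdd
ddddAdd
ddAAddd
ddddddd
30) dAAdddd
AAAAddd
Ad>dAdd
ddddAdd
ddAAddd
ddddddd
31) dAAdddd
AA^Addd
AdddAdd
ddddAdd
ddAAddd
ddddddd
32) dAAdddd
A<dAddd
AdddAdd
ddddAdd
ddAAddd
ddddddd
33) dAAdddd
AddAddd
AvddAdd
ddddAdd
ddAAddd
ddddddd
34) dAAdddd
AddAddd
<AddAdd
ddddAdd
ddAAddd
ddddddd

2,0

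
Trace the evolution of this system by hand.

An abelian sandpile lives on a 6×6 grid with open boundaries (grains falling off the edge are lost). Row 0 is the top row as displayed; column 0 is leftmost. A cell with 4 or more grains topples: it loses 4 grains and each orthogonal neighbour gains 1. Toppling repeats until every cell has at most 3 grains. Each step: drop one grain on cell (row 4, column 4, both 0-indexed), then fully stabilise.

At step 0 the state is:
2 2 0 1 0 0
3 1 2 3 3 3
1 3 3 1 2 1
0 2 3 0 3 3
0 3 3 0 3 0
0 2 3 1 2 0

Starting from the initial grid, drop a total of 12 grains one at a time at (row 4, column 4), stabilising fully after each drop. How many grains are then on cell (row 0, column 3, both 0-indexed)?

2

k=0  2 2 0 1 0 0
3 1 2 3 3 3
1 3 3 1 2 1
0 2 3 0 3 3
0 3 3 0 3 0
0 2 3 1 2 0
k=1  2 2 0 1 0 0
3 1 2 3 3 3
1 3 3 1 3 2
0 2 3 1 1 0
0 3 3 1 1 2
0 2 3 1 3 0
k=2  2 2 0 1 0 0
3 1 2 3 3 3
1 3 3 1 3 2
0 2 3 1 1 0
0 3 3 1 2 2
0 2 3 1 3 0
k=3  2 2 0 1 0 0
3 1 2 3 3 3
1 3 3 1 3 2
0 2 3 1 1 0
0 3 3 1 3 2
0 2 3 1 3 0
k=4  2 2 0 1 0 0
3 1 2 3 3 3
1 3 3 1 3 2
0 2 3 1 2 0
0 3 3 2 1 3
0 2 3 2 0 1
k=5  2 2 0 1 0 0
3 1 2 3 3 3
1 3 3 1 3 2
0 2 3 1 2 0
0 3 3 2 2 3
0 2 3 2 0 1
k=6  2 2 0 1 0 0
3 1 2 3 3 3
1 3 3 1 3 2
0 2 3 1 2 0
0 3 3 2 3 3
0 2 3 2 0 1
k=7  2 2 0 1 0 0
3 1 2 3 3 3
1 3 3 1 3 2
0 2 3 1 3 1
0 3 3 3 1 0
0 2 3 2 1 2
k=8  2 2 0 1 0 0
3 1 2 3 3 3
1 3 3 1 3 2
0 2 3 1 3 1
0 3 3 3 2 0
0 2 3 2 1 2
k=9  2 2 0 1 0 0
3 1 2 3 3 3
1 3 3 1 3 2
0 2 3 1 3 1
0 3 3 3 3 0
0 2 3 2 1 2
k=10  2 2 1 2 1 1
3 3 0 2 2 1
2 1 3 1 3 0
1 1 3 1 2 3
1 2 3 3 2 1
1 0 2 0 3 2
k=11  2 2 1 2 1 1
3 3 0 2 2 1
2 1 3 1 3 0
1 1 3 1 2 3
1 2 3 3 3 1
1 0 2 0 3 2
k=12  2 2 1 2 1 1
3 3 1 2 2 1
2 2 0 2 3 0
1 2 1 3 3 3
1 3 1 1 2 2
1 0 3 2 0 3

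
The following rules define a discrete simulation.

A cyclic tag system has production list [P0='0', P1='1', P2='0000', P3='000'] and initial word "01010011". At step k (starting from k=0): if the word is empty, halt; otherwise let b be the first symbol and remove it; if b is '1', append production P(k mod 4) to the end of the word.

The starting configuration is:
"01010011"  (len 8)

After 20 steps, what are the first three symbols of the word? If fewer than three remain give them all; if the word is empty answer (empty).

(empty)

t=0: "01010011"  (len 8)
t=1: "1010011"  (len 7)
t=2: "0100111"  (len 7)
t=3: "100111"  (len 6)
t=4: "00111000"  (len 8)
t=5: "0111000"  (len 7)
t=6: "111000"  (len 6)
t=7: "110000000"  (len 9)
t=8: "10000000000"  (len 11)
t=9: "00000000000"  (len 11)
t=10: "0000000000"  (len 10)
t=11: "000000000"  (len 9)
t=12: "00000000"  (len 8)
t=13: "0000000"  (len 7)
t=14: "000000"  (len 6)
t=15: "00000"  (len 5)
t=16: "0000"  (len 4)
t=17: "000"  (len 3)
t=18: "00"  (len 2)
t=19: "0"  (len 1)
t=20: (halted — word empty)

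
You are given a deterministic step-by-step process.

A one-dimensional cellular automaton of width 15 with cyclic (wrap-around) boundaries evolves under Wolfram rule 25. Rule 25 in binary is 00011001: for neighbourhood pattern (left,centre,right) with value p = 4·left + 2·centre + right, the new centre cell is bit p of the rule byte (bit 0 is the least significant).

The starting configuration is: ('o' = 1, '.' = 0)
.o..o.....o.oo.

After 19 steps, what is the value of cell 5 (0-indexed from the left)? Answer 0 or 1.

0

[0] .o..o.....o.oo.
[1] ..o..oooo...o.o
[2] o..o.o...oo....
[3] .o....oo.o.ooo.
[4] ..ooo.o....o..o
[5] o.o....ooo..o..
[6] ...ooo.o..o..o.
[7] oo.o....o..o..o
[8] ....ooo..o..o.o
[9] ooo.o..o..o....
[10] o....o..o..ooo.
[11] .ooo..o..o.o...
[12] .o..o..o....ooo
[13] ..o..o..ooo.o..
[14] o..o..o.o....oo
[15] .o..o....ooo.o.
[16] ..o..ooo.o....o
[17] o..o.o....ooo..
[18] .o....ooo.o..o.
[19] ..ooo.o....o..o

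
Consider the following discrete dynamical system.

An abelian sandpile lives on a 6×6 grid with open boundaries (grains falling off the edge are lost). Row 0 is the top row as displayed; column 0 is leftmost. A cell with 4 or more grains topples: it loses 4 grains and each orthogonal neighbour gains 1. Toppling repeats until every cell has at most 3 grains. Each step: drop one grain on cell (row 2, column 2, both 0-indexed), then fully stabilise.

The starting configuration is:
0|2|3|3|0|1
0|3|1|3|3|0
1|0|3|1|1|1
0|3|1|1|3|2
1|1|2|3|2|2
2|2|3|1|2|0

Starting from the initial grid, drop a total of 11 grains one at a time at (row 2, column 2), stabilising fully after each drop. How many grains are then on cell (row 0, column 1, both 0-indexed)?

0

step 0: 0|2|3|3|0|1
0|3|1|3|3|0
1|0|3|1|1|1
0|3|1|1|3|2
1|1|2|3|2|2
2|2|3|1|2|0
step 1: 0|2|3|3|0|1
0|3|2|3|3|0
1|1|0|2|1|1
0|3|2|1|3|2
1|1|2|3|2|2
2|2|3|1|2|0
step 2: 0|2|3|3|0|1
0|3|2|3|3|0
1|1|1|2|1|1
0|3|2|1|3|2
1|1|2|3|2|2
2|2|3|1|2|0
step 3: 0|2|3|3|0|1
0|3|2|3|3|0
1|1|2|2|1|1
0|3|2|1|3|2
1|1|2|3|2|2
2|2|3|1|2|0
step 4: 0|2|3|3|0|1
0|3|2|3|3|0
1|1|3|2|1|1
0|3|2|1|3|2
1|1|2|3|2|2
2|2|3|1|2|0
step 5: 0|2|3|3|0|1
0|3|3|3|3|0
1|2|0|3|1|1
0|3|3|1|3|2
1|1|2|3|2|2
2|2|3|1|2|0
step 6: 0|2|3|3|0|1
0|3|3|3|3|0
1|2|1|3|1|1
0|3|3|1|3|2
1|1|2|3|2|2
2|2|3|1|2|0
step 7: 0|2|3|3|0|1
0|3|3|3|3|0
1|2|2|3|1|1
0|3|3|1|3|2
1|1|2|3|2|2
2|2|3|1|2|0
step 8: 0|2|3|3|0|1
0|3|3|3|3|0
1|2|3|3|1|1
0|3|3|1|3|2
1|1|2|3|2|2
2|2|3|1|2|0
step 9: 1|0|3|2|2|1
1|3|1|0|1|1
2|2|1|3|3|1
1|1|2|3|3|2
1|2|3|3|2|2
2|2|3|1|2|0
step 10: 1|0|3|2|2|1
1|3|1|0|1|1
2|2|2|3|3|1
1|1|2|3|3|2
1|2|3|3|2|2
2|2|3|1|2|0
step 11: 1|0|3|2|2|1
1|3|1|0|1|1
2|2|3|3|3|1
1|1|2|3|3|2
1|2|3|3|2|2
2|2|3|1|2|0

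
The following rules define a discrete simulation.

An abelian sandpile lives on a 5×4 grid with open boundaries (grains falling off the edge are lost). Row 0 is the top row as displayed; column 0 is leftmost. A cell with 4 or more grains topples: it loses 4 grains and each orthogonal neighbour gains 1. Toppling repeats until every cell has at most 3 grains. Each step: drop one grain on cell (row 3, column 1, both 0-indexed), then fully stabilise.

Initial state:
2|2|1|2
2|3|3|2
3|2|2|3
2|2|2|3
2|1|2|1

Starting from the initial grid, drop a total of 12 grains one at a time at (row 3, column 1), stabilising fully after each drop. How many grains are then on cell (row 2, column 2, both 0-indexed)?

step 0: 2|2|1|2
2|3|3|2
3|2|2|3
2|2|2|3
2|1|2|1
step 1: 2|2|1|2
2|3|3|2
3|2|2|3
2|3|2|3
2|1|2|1
step 2: 2|2|1|2
2|3|3|2
3|3|2|3
3|0|3|3
2|2|2|1
step 3: 2|2|1|2
2|3|3|2
3|3|2|3
3|1|3|3
2|2|2|1
step 4: 2|2|1|2
2|3|3|2
3|3|2|3
3|2|3|3
2|2|2|1
step 5: 2|2|1|2
2|3|3|2
3|3|2|3
3|3|3|3
2|2|2|1
step 6: 3|3|2|3
0|2|2|0
2|3|2|2
1|3|2|1
3|3|3|2
step 7: 3|3|2|3
0|3|3|0
3|1|0|3
3|3|1|2
0|2|1|3
step 8: 3|3|2|3
1|3|3|0
0|3|0|3
1|1|2|2
1|3|1|3
step 9: 3|3|2|3
1|3|3|0
0|3|0|3
1|2|2|2
1|3|1|3
step 10: 3|3|2|3
1|3|3|0
0|3|0|3
1|3|2|2
1|3|1|3
step 11: 0|2|1|0
3|2|1|2
1|1|2|3
2|2|3|2
2|0|2|3
step 12: 0|2|1|0
3|2|1|2
1|1|2|3
2|3|3|2
2|0|2|3

2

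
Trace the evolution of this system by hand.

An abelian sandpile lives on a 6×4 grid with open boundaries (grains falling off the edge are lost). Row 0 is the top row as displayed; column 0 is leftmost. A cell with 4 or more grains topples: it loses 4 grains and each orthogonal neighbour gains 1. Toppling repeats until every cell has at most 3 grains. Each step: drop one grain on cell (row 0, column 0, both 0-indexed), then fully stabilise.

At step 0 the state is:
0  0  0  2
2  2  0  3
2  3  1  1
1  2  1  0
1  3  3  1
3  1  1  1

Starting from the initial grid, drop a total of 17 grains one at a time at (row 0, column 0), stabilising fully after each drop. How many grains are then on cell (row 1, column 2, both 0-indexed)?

gen 0: 0  0  0  2
2  2  0  3
2  3  1  1
1  2  1  0
1  3  3  1
3  1  1  1
gen 1: 1  0  0  2
2  2  0  3
2  3  1  1
1  2  1  0
1  3  3  1
3  1  1  1
gen 2: 2  0  0  2
2  2  0  3
2  3  1  1
1  2  1  0
1  3  3  1
3  1  1  1
gen 3: 3  0  0  2
2  2  0  3
2  3  1  1
1  2  1  0
1  3  3  1
3  1  1  1
gen 4: 0  1  0  2
3  2  0  3
2  3  1  1
1  2  1  0
1  3  3  1
3  1  1  1
gen 5: 1  1  0  2
3  2  0  3
2  3  1  1
1  2  1  0
1  3  3  1
3  1  1  1
gen 6: 2  1  0  2
3  2  0  3
2  3  1  1
1  2  1  0
1  3  3  1
3  1  1  1
gen 7: 3  1  0  2
3  2  0  3
2  3  1  1
1  2  1  0
1  3  3  1
3  1  1  1
gen 8: 1  2  0  2
0  3  0  3
3  3  1  1
1  2  1  0
1  3  3  1
3  1  1  1
gen 9: 2  2  0  2
0  3  0  3
3  3  1  1
1  2  1  0
1  3  3  1
3  1  1  1
gen 10: 3  2  0  2
0  3  0  3
3  3  1  1
1  2  1  0
1  3  3  1
3  1  1  1
gen 11: 0  3  0  2
1  3  0  3
3  3  1  1
1  2  1  0
1  3  3  1
3  1  1  1
gen 12: 1  3  0  2
1  3  0  3
3  3  1  1
1  2  1  0
1  3  3  1
3  1  1  1
gen 13: 2  3  0  2
1  3  0  3
3  3  1  1
1  2  1  0
1  3  3  1
3  1  1  1
gen 14: 3  3  0  2
1  3  0  3
3  3  1  1
1  2  1  0
1  3  3  1
3  1  1  1
gen 15: 2  1  1  2
0  2  1  3
1  1  2  1
2  3  1  0
1  3  3  1
3  1  1  1
gen 16: 3  1  1  2
0  2  1  3
1  1  2  1
2  3  1  0
1  3  3  1
3  1  1  1
gen 17: 0  2  1  2
1  2  1  3
1  1  2  1
2  3  1  0
1  3  3  1
3  1  1  1

1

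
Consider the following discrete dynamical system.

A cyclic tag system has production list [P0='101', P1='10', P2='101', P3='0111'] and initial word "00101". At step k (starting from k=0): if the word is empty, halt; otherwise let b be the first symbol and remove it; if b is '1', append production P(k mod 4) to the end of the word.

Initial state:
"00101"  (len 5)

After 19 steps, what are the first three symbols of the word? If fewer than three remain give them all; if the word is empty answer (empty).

[0] "00101"  (len 5)
[1] "0101"  (len 4)
[2] "101"  (len 3)
[3] "01101"  (len 5)
[4] "1101"  (len 4)
[5] "101101"  (len 6)
[6] "0110110"  (len 7)
[7] "110110"  (len 6)
[8] "101100111"  (len 9)
[9] "01100111101"  (len 11)
[10] "1100111101"  (len 10)
[11] "100111101101"  (len 12)
[12] "001111011010111"  (len 15)
[13] "01111011010111"  (len 14)
[14] "1111011010111"  (len 13)
[15] "111011010111101"  (len 15)
[16] "110110101111010111"  (len 18)
[17] "10110101111010111101"  (len 20)
[18] "011010111101011110110"  (len 21)
[19] "11010111101011110110"  (len 20)

110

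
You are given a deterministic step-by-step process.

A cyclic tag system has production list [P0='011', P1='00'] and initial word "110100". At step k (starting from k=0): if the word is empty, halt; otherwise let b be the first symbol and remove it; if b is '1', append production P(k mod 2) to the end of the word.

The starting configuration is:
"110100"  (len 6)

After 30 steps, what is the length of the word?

5

gen 0: "110100"  (len 6)
gen 1: "10100011"  (len 8)
gen 2: "010001100"  (len 9)
gen 3: "10001100"  (len 8)
gen 4: "000110000"  (len 9)
gen 5: "00110000"  (len 8)
gen 6: "0110000"  (len 7)
gen 7: "110000"  (len 6)
gen 8: "1000000"  (len 7)
gen 9: "000000011"  (len 9)
gen 10: "00000011"  (len 8)
gen 11: "0000011"  (len 7)
gen 12: "000011"  (len 6)
gen 13: "00011"  (len 5)
gen 14: "0011"  (len 4)
gen 15: "011"  (len 3)
gen 16: "11"  (len 2)
gen 17: "1011"  (len 4)
gen 18: "01100"  (len 5)
gen 19: "1100"  (len 4)
gen 20: "10000"  (len 5)
gen 21: "0000011"  (len 7)
gen 22: "000011"  (len 6)
gen 23: "00011"  (len 5)
gen 24: "0011"  (len 4)
gen 25: "011"  (len 3)
gen 26: "11"  (len 2)
gen 27: "1011"  (len 4)
gen 28: "01100"  (len 5)
gen 29: "1100"  (len 4)
gen 30: "10000"  (len 5)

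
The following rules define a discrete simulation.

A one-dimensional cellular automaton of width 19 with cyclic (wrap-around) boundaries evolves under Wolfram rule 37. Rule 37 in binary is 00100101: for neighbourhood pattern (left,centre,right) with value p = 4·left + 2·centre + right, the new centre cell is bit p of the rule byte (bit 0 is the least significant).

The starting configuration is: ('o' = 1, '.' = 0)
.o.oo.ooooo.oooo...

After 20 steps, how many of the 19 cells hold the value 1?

7

k=0  .o.oo.ooooo.oooo...
k=1  .oo..o.....o.....oo
k=2  o....o.ooo.o.ooo...
k=3  o.oo.oo...ooo....o.
k=4  oo..o...o.....oo.oo
k=5  ....o.o.o.ooo...o..
k=6  ooo.oooooo....o.o.o
k=7  ...o.......oo.oooo.
k=8  oo.o.ooooo...o.....
k=9  ..ooo......o.o.ooo.
k=10  o.....oooo.oooo....
k=11  o.ooo.....o.....oo.
k=12  oo....ooo.o.ooo...o
k=13  ...oo....ooo....o..
k=14  oo....oo.....oo.o.o
k=15  ...oo....ooo...ooo.
k=16  oo....oo.....o.....
k=17  ...oo....ooo.o.ooo.
k=18  oo....oo....ooo....
k=19  ...oo....oo.....oo.
k=20  oo....oo....ooo....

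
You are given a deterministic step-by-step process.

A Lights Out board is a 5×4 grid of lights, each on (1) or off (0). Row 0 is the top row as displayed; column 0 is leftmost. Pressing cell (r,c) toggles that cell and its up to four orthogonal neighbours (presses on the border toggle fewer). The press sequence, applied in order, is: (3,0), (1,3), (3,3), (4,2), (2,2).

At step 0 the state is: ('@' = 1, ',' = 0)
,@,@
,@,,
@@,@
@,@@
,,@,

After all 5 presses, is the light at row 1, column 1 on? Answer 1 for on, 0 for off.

step 0: ,@,@
,@,,
@@,@
@,@@
,,@,
step 1: ,@,@
,@,,
,@,@
,@@@
@,@,
step 2: ,@,,
,@@@
,@,,
,@@@
@,@,
step 3: ,@,,
,@@@
,@,@
,@,,
@,@@
step 4: ,@,,
,@@@
,@,@
,@@,
@@,,
step 5: ,@,,
,@,@
,,@,
,@,,
@@,,

1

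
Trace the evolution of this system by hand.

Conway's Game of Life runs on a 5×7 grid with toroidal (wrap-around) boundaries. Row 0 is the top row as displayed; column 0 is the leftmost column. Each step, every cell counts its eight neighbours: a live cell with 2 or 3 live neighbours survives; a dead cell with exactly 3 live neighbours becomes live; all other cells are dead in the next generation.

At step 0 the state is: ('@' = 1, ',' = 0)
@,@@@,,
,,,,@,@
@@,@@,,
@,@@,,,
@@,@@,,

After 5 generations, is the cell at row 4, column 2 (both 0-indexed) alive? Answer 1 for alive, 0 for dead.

k=0  @,@@@,,
,,,,@,@
@@,@@,,
@,@@,,,
@@,@@,,
k=1  @,@,,,@
,,,,,,@
@@,,@@@
,,,,,,@
@,,,,,@
k=2  ,@,,,@,
,,,,,,,
,,,,,,,
,@,,,,,
,@,,,@,
k=3  ,,,,,,,
,,,,,,,
,,,,,,,
,,,,,,,
@@@,,,,
k=4  ,@,,,,,
,,,,,,,
,,,,,,,
,@,,,,,
,@,,,,,
k=5  ,,,,,,,
,,,,,,,
,,,,,,,
,,,,,,,
@@@,,,,

1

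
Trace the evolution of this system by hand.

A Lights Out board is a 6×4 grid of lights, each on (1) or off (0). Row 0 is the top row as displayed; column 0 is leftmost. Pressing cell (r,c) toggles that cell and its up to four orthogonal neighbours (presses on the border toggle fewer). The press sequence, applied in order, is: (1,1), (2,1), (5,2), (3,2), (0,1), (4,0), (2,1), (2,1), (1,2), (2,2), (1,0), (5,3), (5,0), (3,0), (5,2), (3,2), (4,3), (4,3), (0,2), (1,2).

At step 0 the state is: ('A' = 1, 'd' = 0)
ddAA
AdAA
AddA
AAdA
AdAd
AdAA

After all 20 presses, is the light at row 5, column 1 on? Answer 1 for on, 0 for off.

gen 0: ddAA
AdAA
AddA
AAdA
AdAd
AdAA
gen 1: dAAA
dAdA
AAdA
AAdA
AdAd
AdAA
gen 2: dAAA
dddA
ddAA
AddA
AdAd
AdAA
gen 3: dAAA
dddA
ddAA
AddA
Addd
AAdd
gen 4: dAAA
dddA
dddA
AAAd
AdAd
AAdd
gen 5: AddA
dAdA
dddA
AAAd
AdAd
AAdd
gen 6: AddA
dAdA
dddA
dAAd
dAAd
dAdd
gen 7: AddA
dddA
AAAA
ddAd
dAAd
dAdd
gen 8: AddA
dAdA
dddA
dAAd
dAAd
dAdd
gen 9: AdAA
ddAd
ddAA
dAAd
dAAd
dAdd
gen 10: AdAA
dddd
dAdd
dAdd
dAAd
dAdd
gen 11: ddAA
AAdd
AAdd
dAdd
dAAd
dAdd
gen 12: ddAA
AAdd
AAdd
dAdd
dAAA
dAAA
gen 13: ddAA
AAdd
AAdd
dAdd
AAAA
AdAA
gen 14: ddAA
AAdd
dAdd
Addd
dAAA
AdAA
gen 15: ddAA
AAdd
dAdd
Addd
dAdA
AAdd
gen 16: ddAA
AAdd
dAAd
AAAA
dAAA
AAdd
gen 17: ddAA
AAdd
dAAd
AAAd
dAdd
AAdA
gen 18: ddAA
AAdd
dAAd
AAAA
dAAA
AAdd
gen 19: dAdd
AAAd
dAAd
AAAA
dAAA
AAdd
gen 20: dAAd
AddA
dAdd
AAAA
dAAA
AAdd

1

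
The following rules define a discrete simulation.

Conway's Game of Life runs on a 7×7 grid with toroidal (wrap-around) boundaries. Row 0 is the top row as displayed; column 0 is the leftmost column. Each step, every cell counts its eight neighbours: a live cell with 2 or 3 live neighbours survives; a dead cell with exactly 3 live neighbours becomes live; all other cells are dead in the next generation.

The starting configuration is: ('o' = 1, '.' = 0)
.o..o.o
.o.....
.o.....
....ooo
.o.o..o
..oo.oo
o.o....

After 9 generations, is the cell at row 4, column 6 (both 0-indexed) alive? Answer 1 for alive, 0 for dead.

step 0: .o..o.o
.o.....
.o.....
....ooo
.o.o..o
..oo.oo
o.o....
step 1: .oo....
.oo....
o....o.
..o.ooo
...o...
...oooo
o.o.o..
step 2: o......
o.o....
o.oooo.
...oooo
..o....
..o..oo
o.o.o.o
step 3: o..o...
o.o.o..
o.o....
.o....o
..o....
o.o..oo
o..o...
step 4: o.ooo.o
o.o...o
o.oo..o
ooo....
..o..o.
o.oo..o
o.ooo..
step 5: ....o..
....o..
...o...
o......
.......
o....oo
.......
step 6: .......
...oo..
.......
.......
o......
......o
.....oo
step 7: ....oo.
.......
.......
.......
.......
o....oo
.....oo
step 8: ....ooo
.......
.......
.......
......o
o....o.
o......
step 9: .....oo
.....o.
.......
.......
......o
o......
o...o..

1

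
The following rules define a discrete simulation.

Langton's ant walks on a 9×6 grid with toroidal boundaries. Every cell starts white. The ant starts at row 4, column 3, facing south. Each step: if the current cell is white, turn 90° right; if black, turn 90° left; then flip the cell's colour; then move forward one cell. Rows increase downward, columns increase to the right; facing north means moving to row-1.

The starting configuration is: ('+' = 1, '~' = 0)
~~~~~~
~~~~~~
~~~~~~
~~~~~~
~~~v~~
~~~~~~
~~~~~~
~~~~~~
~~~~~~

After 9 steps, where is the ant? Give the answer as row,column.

gen 0: ~~~~~~
~~~~~~
~~~~~~
~~~~~~
~~~v~~
~~~~~~
~~~~~~
~~~~~~
~~~~~~
gen 1: ~~~~~~
~~~~~~
~~~~~~
~~~~~~
~~<+~~
~~~~~~
~~~~~~
~~~~~~
~~~~~~
gen 2: ~~~~~~
~~~~~~
~~~~~~
~~^~~~
~~++~~
~~~~~~
~~~~~~
~~~~~~
~~~~~~
gen 3: ~~~~~~
~~~~~~
~~~~~~
~~+>~~
~~++~~
~~~~~~
~~~~~~
~~~~~~
~~~~~~
gen 4: ~~~~~~
~~~~~~
~~~~~~
~~++~~
~~+v~~
~~~~~~
~~~~~~
~~~~~~
~~~~~~
gen 5: ~~~~~~
~~~~~~
~~~~~~
~~++~~
~~+~>~
~~~~~~
~~~~~~
~~~~~~
~~~~~~
gen 6: ~~~~~~
~~~~~~
~~~~~~
~~++~~
~~+~+~
~~~~v~
~~~~~~
~~~~~~
~~~~~~
gen 7: ~~~~~~
~~~~~~
~~~~~~
~~++~~
~~+~+~
~~~<+~
~~~~~~
~~~~~~
~~~~~~
gen 8: ~~~~~~
~~~~~~
~~~~~~
~~++~~
~~+^+~
~~~++~
~~~~~~
~~~~~~
~~~~~~
gen 9: ~~~~~~
~~~~~~
~~~~~~
~~++~~
~~++>~
~~~++~
~~~~~~
~~~~~~
~~~~~~

4,4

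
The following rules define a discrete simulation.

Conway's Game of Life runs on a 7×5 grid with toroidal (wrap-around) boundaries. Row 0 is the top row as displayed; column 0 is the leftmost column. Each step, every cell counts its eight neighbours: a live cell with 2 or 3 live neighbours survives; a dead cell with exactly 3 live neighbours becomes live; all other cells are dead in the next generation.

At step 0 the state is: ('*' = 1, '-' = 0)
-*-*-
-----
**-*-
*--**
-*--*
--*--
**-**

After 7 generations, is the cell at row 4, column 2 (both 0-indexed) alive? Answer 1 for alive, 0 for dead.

0

step 0: -*-*-
-----
**-*-
*--**
-*--*
--*--
**-**
step 1: -*-*-
**--*
****-
---*-
-**-*
--*--
**-**
step 2: ---*-
-----
---*-
-----
-**--
-----
**-**
step 3: *-**-
-----
-----
--*--
-----
---**
*-***
step 4: *-*--
-----
-----
-----
---*-
*-*--
*----
step 5: -*---
-----
-----
-----
-----
-*--*
*---*
step 6: *----
-----
-----
-----
-----
----*
-*--*
step 7: *----
-----
-----
-----
-----
*----
----*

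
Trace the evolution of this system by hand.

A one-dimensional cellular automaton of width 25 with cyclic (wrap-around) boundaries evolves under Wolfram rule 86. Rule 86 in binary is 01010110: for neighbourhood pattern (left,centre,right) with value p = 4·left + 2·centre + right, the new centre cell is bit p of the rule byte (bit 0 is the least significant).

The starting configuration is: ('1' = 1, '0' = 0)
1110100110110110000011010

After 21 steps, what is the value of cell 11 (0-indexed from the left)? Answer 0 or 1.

[0] 1110100110110110000011010
[1] 0010111010010011000101010
[2] 0110001011111101101101011
[3] 0011011000000100100101001
[4] 1101001100001111111101111
[5] 0101110110010000000100000
[6] 1100010011111000001110000
[7] 0110111100001100010011001
[8] 0010000110010110111101111
[9] 1111001011110010000100001
[10] 0001111000011111001110010
[11] 0010001100100001110011111
[12] 1111010111110010011100001
[13] 0001010000011111100110010
[14] 0011011000100000111011111
[15] 1101001101110001001000001
[16] 0101110100011011111100010
[17] 1100010110101000000110111
[18] 0110110010101100001010000
[19] 1010011110100110011011000
[20] 1011100010111011101001101
[21] 1000110110001000101110100

0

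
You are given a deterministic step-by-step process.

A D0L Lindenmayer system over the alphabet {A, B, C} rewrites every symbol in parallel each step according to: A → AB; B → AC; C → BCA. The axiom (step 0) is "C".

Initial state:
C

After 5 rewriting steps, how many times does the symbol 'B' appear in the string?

25

k=0  C
k=1  BCA
k=2  ACBCAAB
k=3  ABBCAACBCAABABAC
k=4  ABACACBCAABABBCAACBCAABABACABACABBCA
k=5  ABACABBCAABBCAACBCAABABACABACACBCAABABBCAACBCAABABACABACABBCAABACABBCAABACACBCAAB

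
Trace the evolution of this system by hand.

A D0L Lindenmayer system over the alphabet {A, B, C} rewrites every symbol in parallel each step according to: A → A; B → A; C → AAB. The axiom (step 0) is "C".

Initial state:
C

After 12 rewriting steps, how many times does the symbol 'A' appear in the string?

t=0: C
t=1: AAB
t=2: AAA
t=3: AAA
t=4: AAA
t=5: AAA
t=6: AAA
t=7: AAA
t=8: AAA
t=9: AAA
t=10: AAA
t=11: AAA
t=12: AAA

3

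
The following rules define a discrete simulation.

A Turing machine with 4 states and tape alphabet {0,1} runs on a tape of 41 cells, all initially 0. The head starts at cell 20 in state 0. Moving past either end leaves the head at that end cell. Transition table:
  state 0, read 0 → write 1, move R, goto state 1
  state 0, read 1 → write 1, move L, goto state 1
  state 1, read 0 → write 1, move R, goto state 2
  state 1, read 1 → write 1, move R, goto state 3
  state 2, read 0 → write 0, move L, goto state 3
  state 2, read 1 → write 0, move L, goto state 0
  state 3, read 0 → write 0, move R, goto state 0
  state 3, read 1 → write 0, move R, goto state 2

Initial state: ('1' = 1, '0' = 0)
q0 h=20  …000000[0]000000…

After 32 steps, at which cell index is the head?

32

[0] q0 h=20  …000000[0]000000…
[1] q1 h=21  …000001[0]000000…
[2] q2 h=22  …000011[0]000000…
[3] q3 h=21  …000001[1]000000…
[4] q2 h=22  …000010[0]000000…
[5] q3 h=21  …000001[0]000000…
[6] q0 h=22  …000010[0]000000…
[7] q1 h=23  …000101[0]000000…
[8] q2 h=24  …001011[0]000000…
[9] q3 h=23  …000101[1]000000…
[10] q2 h=24  …001010[0]000000…
[11] q3 h=23  …000101[0]000000…
[12] q0 h=24  …001010[0]000000…
[13] q1 h=25  …010101[0]000000…
[14] q2 h=26  …101011[0]000000…
[15] q3 h=25  …010101[1]000000…
[16] q2 h=26  …101010[0]000000…
[17] q3 h=25  …010101[0]000000…
[18] q0 h=26  …101010[0]000000…
[19] q1 h=27  …010101[0]000000…
[20] q2 h=28  …101011[0]000000…
[21] q3 h=27  …010101[1]000000…
[22] q2 h=28  …101010[0]000000…
[23] q3 h=27  …010101[0]000000…
[24] q0 h=28  …101010[0]000000…
[25] q1 h=29  …010101[0]000000…
[26] q2 h=30  …101011[0]000000…
[27] q3 h=29  …010101[1]000000…
[28] q2 h=30  …101010[0]000000…
[29] q3 h=29  …010101[0]000000…
[30] q0 h=30  …101010[0]000000…
[31] q1 h=31  …010101[0]000000…
[32] q2 h=32  …101011[0]000000…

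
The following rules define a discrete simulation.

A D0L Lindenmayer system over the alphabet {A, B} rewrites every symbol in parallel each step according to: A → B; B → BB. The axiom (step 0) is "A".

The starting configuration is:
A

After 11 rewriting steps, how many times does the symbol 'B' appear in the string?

k=0  A
k=1  B
k=2  BB
k=3  BBBB
k=4  BBBBBBBB
k=5  BBBBBBBBBBBBBBBB
k=6  BBBBBBBBBBBBBBBBBBBBBBBBBBBBBBBB
k=7  BBBBBBBBBBBBBBBBBBBBBBBBBBBBBBBBBBBBBBBBBBBBBBBBBBBBBBBBBBBBBBBB
k=8  BBBBBBBBBBBBBBBBBBBBBBBBBBBBBBBBBBBBBBBBBBBBBBBBBBBBBBBBBB…BBBBBBBBBBBBBBBBBBBBBBBBBBBBBBBBBBBBBBBBBBBBBBBBBBBBBBBBBB  (len 128)
k=9  BBBBBBBBBBBBBBBBBBBBBBBBBBBBBBBBBBBBBBBBBBBBBBBBBBBBBBBBBB…BBBBBBBBBBBBBBBBBBBBBBBBBBBBBBBBBBBBBBBBBBBBBBBBBBBBBBBBBB  (len 256)
k=10  BBBBBBBBBBBBBBBBBBBBBBBBBBBBBBBBBBBBBBBBBBBBBBBBBBBBBBBBBB…BBBBBBBBBBBBBBBBBBBBBBBBBBBBBBBBBBBBBBBBBBBBBBBBBBBBBBBBBB  (len 512)
k=11  BBBBBBBBBBBBBBBBBBBBBBBBBBBBBBBBBBBBBBBBBBBBBBBBBBBBBBBBBB…BBBBBBBBBBBBBBBBBBBBBBBBBBBBBBBBBBBBBBBBBBBBBBBBBBBBBBBBBB  (len 1024)

1024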